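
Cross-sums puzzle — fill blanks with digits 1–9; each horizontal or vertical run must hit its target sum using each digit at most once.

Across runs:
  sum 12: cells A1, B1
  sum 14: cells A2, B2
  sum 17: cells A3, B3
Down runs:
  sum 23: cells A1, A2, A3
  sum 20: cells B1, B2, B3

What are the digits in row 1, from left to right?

9, 3

17 in 2 cells must be {8,9}; 23 in 3 cells must be {6,8,9}.
Nothing is forced directly, so branch on B3, whose candidates are 8 or 9. If B3 = 8: that forces A3 = 9, A1 = 8, after which B1 would have to be in {4} for the 12 across but in {3,5,7,9} for the 20 down — contradiction. So B3 = 9.
A3 = 17 − 9 = 8 completes the 17 across.
Given what's placed, A1 must be 9 to fit the 12 across and 23 down.
B1 = 12 − 9 = 3 completes the 12 across.
A2 = 23 − 17 = 6 completes the 23 down.
B2 = 14 − 6 = 8 completes the 14 across.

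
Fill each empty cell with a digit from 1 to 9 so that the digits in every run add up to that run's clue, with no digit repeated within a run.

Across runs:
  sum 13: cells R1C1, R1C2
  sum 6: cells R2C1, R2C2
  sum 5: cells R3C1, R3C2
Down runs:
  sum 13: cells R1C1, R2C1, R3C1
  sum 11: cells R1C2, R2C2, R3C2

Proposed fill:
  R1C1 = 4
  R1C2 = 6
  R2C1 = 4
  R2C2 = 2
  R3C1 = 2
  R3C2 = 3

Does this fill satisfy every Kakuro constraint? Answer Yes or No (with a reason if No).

No — the down run R1C1–R3C1 sums to 10, not 13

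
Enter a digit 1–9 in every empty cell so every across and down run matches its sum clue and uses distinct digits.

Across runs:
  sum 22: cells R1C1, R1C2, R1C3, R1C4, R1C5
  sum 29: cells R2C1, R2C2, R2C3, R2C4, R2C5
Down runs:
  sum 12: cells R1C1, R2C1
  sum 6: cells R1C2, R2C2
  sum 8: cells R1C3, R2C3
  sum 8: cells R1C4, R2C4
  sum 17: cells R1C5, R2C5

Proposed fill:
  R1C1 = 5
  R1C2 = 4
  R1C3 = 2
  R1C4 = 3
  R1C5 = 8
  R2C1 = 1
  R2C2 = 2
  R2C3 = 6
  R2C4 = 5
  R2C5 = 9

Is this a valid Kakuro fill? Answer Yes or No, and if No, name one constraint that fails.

No — the down run R1C1–R2C1 sums to 6, not 12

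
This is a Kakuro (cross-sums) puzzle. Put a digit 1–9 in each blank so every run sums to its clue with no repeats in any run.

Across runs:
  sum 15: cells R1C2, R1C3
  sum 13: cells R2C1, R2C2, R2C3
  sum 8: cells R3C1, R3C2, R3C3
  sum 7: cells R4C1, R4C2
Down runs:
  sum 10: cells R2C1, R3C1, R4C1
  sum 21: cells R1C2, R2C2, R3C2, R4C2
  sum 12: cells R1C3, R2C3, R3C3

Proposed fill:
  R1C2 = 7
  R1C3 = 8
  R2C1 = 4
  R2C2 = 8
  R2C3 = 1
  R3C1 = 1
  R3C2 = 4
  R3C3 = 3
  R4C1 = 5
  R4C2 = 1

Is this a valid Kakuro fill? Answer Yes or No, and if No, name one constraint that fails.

No — the down run R1C2–R4C2 sums to 20, not 21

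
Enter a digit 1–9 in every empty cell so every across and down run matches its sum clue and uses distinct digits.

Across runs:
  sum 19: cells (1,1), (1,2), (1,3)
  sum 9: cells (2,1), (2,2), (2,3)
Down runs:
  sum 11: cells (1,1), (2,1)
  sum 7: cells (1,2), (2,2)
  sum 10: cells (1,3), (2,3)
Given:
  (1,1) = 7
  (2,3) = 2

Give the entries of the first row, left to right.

(1,3) = 10 − 2 = 8 completes the 10 down.
(2,1) = 11 − 7 = 4 completes the 11 down.
(2,2) = 9 − 6 = 3 completes the 9 across.
(1,2) = 19 − 15 = 4 completes the 19 across.

7 4 8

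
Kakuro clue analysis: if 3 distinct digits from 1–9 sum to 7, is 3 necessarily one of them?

The only way to make 7 from 3 distinct digits is {1,2,4}, which does not contain 3.

No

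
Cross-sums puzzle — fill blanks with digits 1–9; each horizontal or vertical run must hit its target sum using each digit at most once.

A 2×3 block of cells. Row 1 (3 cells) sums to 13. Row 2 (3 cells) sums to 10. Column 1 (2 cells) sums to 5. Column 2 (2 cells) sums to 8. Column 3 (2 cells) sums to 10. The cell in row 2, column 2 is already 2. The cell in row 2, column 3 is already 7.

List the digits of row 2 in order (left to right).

(1,2) = 8 − 2 = 6 completes the 8 down.
(1,3) = 10 − 7 = 3 completes the 10 down.
(2,1) = 10 − 9 = 1 completes the 10 across.
(1,1) = 13 − 9 = 4 completes the 13 across.

1 2 7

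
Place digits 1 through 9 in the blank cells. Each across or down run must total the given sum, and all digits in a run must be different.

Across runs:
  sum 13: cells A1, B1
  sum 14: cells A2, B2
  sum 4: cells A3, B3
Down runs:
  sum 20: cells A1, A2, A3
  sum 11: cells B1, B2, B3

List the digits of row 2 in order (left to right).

4 in 2 cells must be {1,3}.
The 4 across and the 20 down share only 3, so A3 = 3.
B3 = 4 − 3 = 1 completes the 4 across.
Nothing is forced directly, so branch on A1, whose candidates are 8 or 9. If A1 = 8: then B1 would have to be in {5} for the 13 across but in {2,3,4,6,7,8} for the 11 down — contradiction. So A1 = 9.
B1 = 13 − 9 = 4 completes the 13 across.
A2 = 20 − 12 = 8 completes the 20 down.
B2 = 14 − 8 = 6 completes the 14 across.

8 6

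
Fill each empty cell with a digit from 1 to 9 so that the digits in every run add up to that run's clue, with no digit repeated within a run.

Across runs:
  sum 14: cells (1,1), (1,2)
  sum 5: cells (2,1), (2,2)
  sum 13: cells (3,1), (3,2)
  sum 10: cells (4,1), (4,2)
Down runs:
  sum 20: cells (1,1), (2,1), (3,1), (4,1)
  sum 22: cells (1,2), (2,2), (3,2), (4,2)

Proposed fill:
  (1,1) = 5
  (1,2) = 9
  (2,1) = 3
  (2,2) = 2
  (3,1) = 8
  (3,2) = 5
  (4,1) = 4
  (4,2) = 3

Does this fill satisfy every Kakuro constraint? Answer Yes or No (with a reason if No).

No — the down run (1,2)–(4,2) sums to 19, not 22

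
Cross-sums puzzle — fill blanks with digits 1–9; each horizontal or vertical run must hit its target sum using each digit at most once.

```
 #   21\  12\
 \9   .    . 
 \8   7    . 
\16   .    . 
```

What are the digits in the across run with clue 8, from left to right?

16 in 2 cells must be {7,9}.
R2C2 = 8 − 7 = 1 completes the 8 across.
Given what's placed, R3C1 must be 9 to fit the 16 across and 21 down.
R3C2 = 16 − 9 = 7 completes the 16 across.
R1C1 = 21 − 16 = 5 completes the 21 down.
R1C2 = 9 − 5 = 4 completes the 9 across.

7, 1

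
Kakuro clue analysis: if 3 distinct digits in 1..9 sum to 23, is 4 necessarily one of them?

No

The only way to make 23 from 3 distinct digits is {6,8,9}, which does not contain 4.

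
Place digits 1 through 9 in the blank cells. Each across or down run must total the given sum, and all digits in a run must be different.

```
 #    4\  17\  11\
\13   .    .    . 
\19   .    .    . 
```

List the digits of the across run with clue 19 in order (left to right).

3 9 7

4 in 2 cells must be {1,3}; 17 in 2 cells must be {8,9}.
The 19 across and the 4 down share only 3, so R2C1 = 3.
Given what's placed, R2C2 must be 9 to fit the 19 across and 17 down.
R2C3 = 19 − 12 = 7 completes the 19 across.
R1C1 = 4 − 3 = 1 completes the 4 down.
R1C2 = 17 − 9 = 8 completes the 17 down.
R1C3 = 13 − 9 = 4 completes the 13 across.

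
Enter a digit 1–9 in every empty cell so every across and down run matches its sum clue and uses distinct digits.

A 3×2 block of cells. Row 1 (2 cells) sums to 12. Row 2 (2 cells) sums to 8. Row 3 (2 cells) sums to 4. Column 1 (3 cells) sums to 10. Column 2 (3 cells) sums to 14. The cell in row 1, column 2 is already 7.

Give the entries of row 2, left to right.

2, 6

4 in 2 cells must be {1,3}.
(1,1) = 12 − 7 = 5 completes the 12 across.
Nothing is forced directly, so branch on (3,1), whose candidates are 1 or 3. If (3,1) = 1: then (2,1) would have to be in {1,2,3,5,6,7} for the 8 across but in {4} for the 10 down — contradiction. So (3,1) = 3.
(2,1) = 10 − 8 = 2 completes the 10 down.
(2,2) = 8 − 2 = 6 completes the 8 across.
(3,2) = 4 − 3 = 1 completes the 4 across.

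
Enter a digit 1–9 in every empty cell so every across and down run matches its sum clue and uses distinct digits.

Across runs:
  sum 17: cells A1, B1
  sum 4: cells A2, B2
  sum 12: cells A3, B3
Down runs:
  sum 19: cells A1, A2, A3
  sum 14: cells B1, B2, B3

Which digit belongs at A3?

7

17 in 2 cells must be {8,9}; 4 in 2 cells must be {1,3}.
The 4 across and the 19 down share only 3, so A2 = 3.
B2 = 4 − 3 = 1 completes the 4 across.
Given what's placed, A1 must be 9 to fit the 17 across and 19 down.
B1 = 17 − 9 = 8 completes the 17 across.
A3 = 19 − 12 = 7 completes the 19 down.
B3 = 12 − 7 = 5 completes the 12 across.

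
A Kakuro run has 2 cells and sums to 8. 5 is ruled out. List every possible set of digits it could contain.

{1,7}; {2,6}

2 distinct digits from 1–9 sum between 3 and 17.
Dropping sets that contain 5.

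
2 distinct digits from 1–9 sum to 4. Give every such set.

{1,3}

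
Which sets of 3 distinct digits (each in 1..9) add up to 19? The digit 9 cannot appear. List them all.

3 distinct digits from 1–9 sum between 6 and 24.
Dropping sets that contain 9.

{4,7,8}; {5,6,8}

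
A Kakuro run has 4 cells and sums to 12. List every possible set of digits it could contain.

{1,2,3,6}; {1,2,4,5}

4 distinct digits from 1–9 sum between 10 and 30.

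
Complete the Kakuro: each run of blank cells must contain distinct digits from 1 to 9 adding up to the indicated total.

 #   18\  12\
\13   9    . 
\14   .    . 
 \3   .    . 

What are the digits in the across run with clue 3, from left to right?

1, 2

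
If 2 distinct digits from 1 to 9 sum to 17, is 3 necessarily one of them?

No

The only way to make 17 from 2 distinct digits is {8,9}, which does not contain 3.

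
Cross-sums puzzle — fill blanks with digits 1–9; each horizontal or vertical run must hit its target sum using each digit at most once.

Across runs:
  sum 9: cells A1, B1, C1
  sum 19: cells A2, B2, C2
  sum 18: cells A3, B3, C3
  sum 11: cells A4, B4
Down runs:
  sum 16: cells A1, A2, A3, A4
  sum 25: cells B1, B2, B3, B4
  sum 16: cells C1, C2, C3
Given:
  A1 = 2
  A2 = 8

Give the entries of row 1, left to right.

2, 4, 3

A4 = 5: the only remaining digit allowed by both the 11 across and the 16 down.
B4 = 11 − 5 = 6 completes the 11 across.
A3 = 16 − 15 = 1 completes the 16 down.
Nothing is forced directly, so branch on B1, whose candidates are 3 or 4. If B1 = 3: that forces C1 = 4, B3 = 9, after which C3 would have to be in {8} for the 18 across but in {3,5,7,9} for the 16 down — contradiction. So B1 = 4.
C1 = 9 − 6 = 3 completes the 9 across.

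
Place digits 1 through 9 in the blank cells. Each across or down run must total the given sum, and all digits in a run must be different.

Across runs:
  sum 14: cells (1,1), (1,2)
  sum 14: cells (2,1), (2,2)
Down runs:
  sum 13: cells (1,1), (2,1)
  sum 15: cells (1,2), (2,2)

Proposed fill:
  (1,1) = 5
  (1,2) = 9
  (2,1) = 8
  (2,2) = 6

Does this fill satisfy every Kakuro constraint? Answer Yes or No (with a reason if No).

Yes

Across: 5+9=14; 8+6=14. Down: 5+8=13; 9+6=15. No digit repeats within any run.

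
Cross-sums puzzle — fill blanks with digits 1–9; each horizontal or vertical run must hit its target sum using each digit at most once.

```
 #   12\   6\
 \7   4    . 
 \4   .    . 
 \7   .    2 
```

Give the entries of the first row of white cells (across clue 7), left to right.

4 3

4 in 2 cells must be {1,3}; 6 in 3 cells must be {1,2,3}.
R1C2 = 7 − 4 = 3 completes the 7 across.
R2C2 = 6 − 5 = 1 completes the 6 down.
R3C1 = 7 − 2 = 5 completes the 7 across.
R2C1 = 4 − 1 = 3 completes the 4 across.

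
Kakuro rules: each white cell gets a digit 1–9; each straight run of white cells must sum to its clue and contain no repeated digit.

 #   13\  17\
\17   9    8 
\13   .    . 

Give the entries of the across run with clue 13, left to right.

4 9

17 in 2 cells must be {8,9}.
R2C1 = 13 − 9 = 4 completes the 13 down.
R2C2 = 13 − 4 = 9 completes the 13 across.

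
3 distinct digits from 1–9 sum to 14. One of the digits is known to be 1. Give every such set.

{1,4,9}; {1,5,8}; {1,6,7}

3 distinct digits from 1–9 sum between 6 and 24.
Keeping only sets containing 1.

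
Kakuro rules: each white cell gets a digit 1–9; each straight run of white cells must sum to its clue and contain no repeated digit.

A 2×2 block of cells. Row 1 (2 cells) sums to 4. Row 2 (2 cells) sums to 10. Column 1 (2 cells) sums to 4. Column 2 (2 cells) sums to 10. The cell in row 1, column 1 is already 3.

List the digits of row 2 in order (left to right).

4 in 2 cells must be {1,3}.
(1,2) = 4 − 3 = 1 completes the 4 across.
(2,1) = 4 − 3 = 1 completes the 4 down.
(2,2) = 10 − 1 = 9 completes the 10 across.

1 9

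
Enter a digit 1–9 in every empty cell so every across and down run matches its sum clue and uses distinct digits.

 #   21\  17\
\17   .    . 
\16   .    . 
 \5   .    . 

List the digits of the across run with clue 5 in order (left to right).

17 in 2 cells must be {8,9}; 16 in 2 cells must be {7,9}.
The 5 across and the 21 down share only 4, so R3C1 = 4.
R3C2 = 5 − 4 = 1 completes the 5 across.
Given what's placed, R1C2 must be 9 to fit the 17 across and 17 down.
R2C1 = 9: the only remaining digit allowed by both the 16 across and the 21 down.
R2C2 = 16 − 9 = 7 completes the 16 across.
R1C1 = 17 − 9 = 8 completes the 17 across.

4 1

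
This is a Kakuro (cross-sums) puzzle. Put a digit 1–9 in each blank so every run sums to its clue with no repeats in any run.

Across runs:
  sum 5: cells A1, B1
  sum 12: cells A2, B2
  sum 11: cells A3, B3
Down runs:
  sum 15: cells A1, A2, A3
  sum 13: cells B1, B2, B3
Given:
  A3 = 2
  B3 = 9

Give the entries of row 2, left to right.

A1 = 4: the only remaining digit allowed by both the 5 across and the 15 down.
B1 = 5 − 4 = 1 completes the 5 across.
A2 = 15 − 6 = 9 completes the 15 down.
B2 = 12 − 9 = 3 completes the 12 across.

9 3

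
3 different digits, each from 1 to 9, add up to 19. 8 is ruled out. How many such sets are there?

2

3 distinct digits from 1–9 sum between 6 and 24.
Dropping sets that contain 8.
Enumerating: {3,7,9}, {4,6,9}.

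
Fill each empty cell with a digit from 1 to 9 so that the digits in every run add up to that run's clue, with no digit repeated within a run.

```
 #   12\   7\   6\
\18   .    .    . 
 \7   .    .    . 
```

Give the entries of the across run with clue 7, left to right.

4, 1, 2

7 in 3 cells must be {1,2,4}.
The 7 across and the 12 down share only 4, so R2C1 = 4.
R1C1 = 12 − 4 = 8 completes the 12 down.
Nothing is forced directly, so branch on R1C3, whose candidates are 1 or 4. If R1C3 = 1: then R1C2 would have to be in {9} for the 18 across but in {1,2,3,4,5,6} for the 7 down — contradiction. So R1C3 = 4.
R1C2 = 18 − 12 = 6 completes the 18 across.
R2C2 = 7 − 6 = 1 completes the 7 down.
R2C3 = 7 − 5 = 2 completes the 7 across.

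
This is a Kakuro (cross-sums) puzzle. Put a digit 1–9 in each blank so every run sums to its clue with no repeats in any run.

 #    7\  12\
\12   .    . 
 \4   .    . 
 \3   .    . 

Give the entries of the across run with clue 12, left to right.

4 in 2 cells must be {1,3}; 3 in 2 cells must be {1,2}; 7 in 3 cells must be {1,2,4}.
The 12 across and the 7 down share only 4, so R1C1 = 4.
R1C2 = 12 − 4 = 8 completes the 12 across.
Given what's placed, R2C1 must be 1 to fit the 4 across and 7 down.
R2C2 = 4 − 1 = 3 completes the 4 across.
R3C1 = 7 − 5 = 2 completes the 7 down.
R3C2 = 3 − 2 = 1 completes the 3 across.

4, 8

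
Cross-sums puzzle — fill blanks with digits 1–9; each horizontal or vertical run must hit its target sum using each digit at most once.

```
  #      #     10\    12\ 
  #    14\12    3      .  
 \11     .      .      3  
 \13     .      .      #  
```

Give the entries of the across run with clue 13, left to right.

8, 5

R1C3 = 12 − 3 = 9 completes the 12 across.
Given what's placed, R2C1 must be 6 to fit the 11 across and 14 down.
R2C2 = 11 − 9 = 2 completes the 11 across.
R3C1 = 14 − 6 = 8 completes the 14 down.
R3C2 = 13 − 8 = 5 completes the 13 across.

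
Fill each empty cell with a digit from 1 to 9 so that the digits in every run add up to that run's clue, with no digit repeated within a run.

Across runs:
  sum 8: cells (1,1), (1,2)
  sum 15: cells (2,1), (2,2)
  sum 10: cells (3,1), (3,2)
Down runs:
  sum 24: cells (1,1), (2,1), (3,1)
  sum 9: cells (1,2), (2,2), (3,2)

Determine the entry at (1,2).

1

24 in 3 cells must be {7,8,9}.
The 8 across and the 24 down share only 7, so (1,1) = 7.
(1,2) = 8 − 7 = 1 completes the 8 across.
Given what's placed, (2,2) must be 6 to fit the 15 across and 9 down.
(3,2) = 9 − 7 = 2 completes the 9 down.
(2,1) = 15 − 6 = 9 completes the 15 across.
(3,1) = 10 − 2 = 8 completes the 10 across.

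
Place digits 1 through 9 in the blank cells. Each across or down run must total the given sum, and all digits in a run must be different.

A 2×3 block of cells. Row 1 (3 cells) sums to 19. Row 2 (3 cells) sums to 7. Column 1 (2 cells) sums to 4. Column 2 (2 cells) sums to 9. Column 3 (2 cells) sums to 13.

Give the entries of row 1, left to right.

3 7 9

7 in 3 cells must be {1,2,4}; 4 in 2 cells must be {1,3}.
The 19 across and the 4 down share only 3, so (1,1) = 3.
Given what's placed, (1,2) must be 7 to fit the 19 across and 9 down.
(1,3) = 19 − 10 = 9 completes the 19 across.
(2,1) = 4 − 3 = 1 completes the 4 down.
(2,2) = 9 − 7 = 2 completes the 9 down.
(2,3) = 7 − 3 = 4 completes the 7 across.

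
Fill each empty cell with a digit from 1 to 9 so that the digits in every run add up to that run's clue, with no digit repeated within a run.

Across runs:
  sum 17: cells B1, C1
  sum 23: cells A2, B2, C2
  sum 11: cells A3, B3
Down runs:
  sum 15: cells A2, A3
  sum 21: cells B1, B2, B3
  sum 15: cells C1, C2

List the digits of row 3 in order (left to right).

17 in 2 cells must be {8,9}; 23 in 3 cells must be {6,8,9}.
Nothing is forced directly, so branch on B1, whose candidates are 8 or 9. If B1 = 9: that forces C1 = 8, B2 = 8, after which C2 would have to be in {6,9} for the 23 across but in {7} for the 15 down — contradiction. So B1 = 8.
C1 = 17 − 8 = 9 completes the 17 across.
C2 = 15 − 9 = 6 completes the 15 down.
B2 = 9: the only remaining digit allowed by both the 23 across and the 21 down.
B3 = 21 − 17 = 4 completes the 21 down.
A2 = 23 − 15 = 8 completes the 23 across.
A3 = 11 − 4 = 7 completes the 11 across.

7 4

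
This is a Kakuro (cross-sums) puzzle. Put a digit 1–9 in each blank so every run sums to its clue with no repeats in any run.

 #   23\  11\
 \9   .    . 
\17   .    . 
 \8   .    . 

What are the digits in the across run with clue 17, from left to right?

17 in 2 cells must be {8,9}; 23 in 3 cells must be {6,8,9}.
The 17 across and the 11 down share only 8, so R2C2 = 8.
The 8 across and the 23 down share only 6, so R3C1 = 6.
R3C2 = 8 − 6 = 2 completes the 8 across.
R1C1 = 8: the only remaining digit allowed by both the 9 across and the 23 down.
R1C2 = 9 − 8 = 1 completes the 9 across.
R2C1 = 17 − 8 = 9 completes the 17 across.

9, 8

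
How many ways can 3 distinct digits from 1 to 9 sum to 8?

3 distinct digits from 1–9 sum between 6 and 24.
Enumerating: {1,2,5}, {1,3,4}.

2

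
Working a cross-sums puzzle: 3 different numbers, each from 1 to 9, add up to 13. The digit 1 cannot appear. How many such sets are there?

4

3 distinct digits from 1–9 sum between 6 and 24.
Dropping sets that contain 1.
Enumerating: {2,3,8}, {2,4,7}, {2,5,6}, {3,4,6}.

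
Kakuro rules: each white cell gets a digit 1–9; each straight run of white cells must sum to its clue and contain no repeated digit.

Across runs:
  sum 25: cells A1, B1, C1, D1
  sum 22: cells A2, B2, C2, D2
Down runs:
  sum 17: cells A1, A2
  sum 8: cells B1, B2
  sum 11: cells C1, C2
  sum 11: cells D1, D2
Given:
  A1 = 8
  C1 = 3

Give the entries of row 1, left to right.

8 5 3 9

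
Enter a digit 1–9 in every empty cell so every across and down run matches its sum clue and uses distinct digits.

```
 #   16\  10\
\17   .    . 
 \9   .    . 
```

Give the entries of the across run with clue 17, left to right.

9 8

17 in 2 cells must be {8,9}; 16 in 2 cells must be {7,9}.
The 17 across and the 16 down share only 9, so R1C1 = 9.
R1C2 = 17 − 9 = 8 completes the 17 across.
R2C1 = 16 − 9 = 7 completes the 16 down.
R2C2 = 9 − 7 = 2 completes the 9 across.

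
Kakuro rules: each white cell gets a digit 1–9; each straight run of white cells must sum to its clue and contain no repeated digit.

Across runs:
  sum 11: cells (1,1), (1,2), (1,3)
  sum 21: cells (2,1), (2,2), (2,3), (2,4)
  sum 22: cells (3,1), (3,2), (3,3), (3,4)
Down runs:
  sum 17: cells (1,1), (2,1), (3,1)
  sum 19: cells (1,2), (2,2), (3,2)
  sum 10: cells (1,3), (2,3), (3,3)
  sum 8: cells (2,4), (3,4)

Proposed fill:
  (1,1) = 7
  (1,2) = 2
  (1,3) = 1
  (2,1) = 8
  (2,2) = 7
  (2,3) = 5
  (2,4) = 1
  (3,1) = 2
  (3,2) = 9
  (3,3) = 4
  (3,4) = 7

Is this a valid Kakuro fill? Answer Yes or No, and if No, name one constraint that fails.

No — the across run (1,1)–(1,3) sums to 10, not 11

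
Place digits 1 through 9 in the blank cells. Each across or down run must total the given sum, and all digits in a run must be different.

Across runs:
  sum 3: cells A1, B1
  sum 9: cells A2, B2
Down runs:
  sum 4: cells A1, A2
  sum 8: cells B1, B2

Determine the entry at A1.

1

3 in 2 cells must be {1,2}; 4 in 2 cells must be {1,3}.
The 3 across and the 4 down share only 1, so A1 = 1.
B1 = 3 − 1 = 2 completes the 3 across.
A2 = 4 − 1 = 3 completes the 4 down.
B2 = 9 − 3 = 6 completes the 9 across.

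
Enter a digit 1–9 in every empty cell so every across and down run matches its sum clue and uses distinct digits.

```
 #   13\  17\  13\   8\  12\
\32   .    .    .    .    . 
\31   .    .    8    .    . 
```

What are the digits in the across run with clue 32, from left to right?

7 8 5 3 9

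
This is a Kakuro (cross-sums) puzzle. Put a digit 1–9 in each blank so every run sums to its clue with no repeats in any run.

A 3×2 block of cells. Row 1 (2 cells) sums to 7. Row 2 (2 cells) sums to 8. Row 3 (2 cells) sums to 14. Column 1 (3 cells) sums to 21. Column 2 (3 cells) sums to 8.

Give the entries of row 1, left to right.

The 14 across and the 8 down share only 5, so (3,2) = 5.
(3,1) = 14 − 5 = 9 completes the 14 across.
Nothing is forced directly, so branch on (1,1), whose candidates are 4 or 5. If (1,1) = 4: then (1,2) would have to be in {3} for the 7 across but in {1,2} for the 8 down — contradiction. So (1,1) = 5.
(1,2) = 7 − 5 = 2 completes the 7 across.
(2,1) = 21 − 14 = 7 completes the 21 down.
(2,2) = 8 − 7 = 1 completes the 8 across.

5 2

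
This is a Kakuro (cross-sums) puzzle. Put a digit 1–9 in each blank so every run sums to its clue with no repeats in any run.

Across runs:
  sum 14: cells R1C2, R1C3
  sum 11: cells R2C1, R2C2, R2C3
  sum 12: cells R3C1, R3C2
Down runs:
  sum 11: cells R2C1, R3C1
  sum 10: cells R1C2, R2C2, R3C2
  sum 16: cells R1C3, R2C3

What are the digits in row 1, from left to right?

5 9

16 in 2 cells must be {7,9}.
The 14 across and the 16 down share only 9, so R1C3 = 9.
R2C3 = 16 − 9 = 7 completes the 16 down.
R1C2 = 14 − 9 = 5 completes the 14 across.
R2C1 = 3: the only remaining digit allowed by both the 11 across and the 11 down.
R2C2 = 11 − 10 = 1 completes the 11 across.
R3C1 = 11 − 3 = 8 completes the 11 down.
R3C2 = 12 − 8 = 4 completes the 12 across.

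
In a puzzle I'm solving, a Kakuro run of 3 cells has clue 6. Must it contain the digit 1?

Yes

The only way to make 6 from 3 distinct digits is {1,2,3}, which contains 1.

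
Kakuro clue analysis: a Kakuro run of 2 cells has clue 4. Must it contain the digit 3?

Yes

The only way to make 4 from 2 distinct digits is {1,3}, which contains 3.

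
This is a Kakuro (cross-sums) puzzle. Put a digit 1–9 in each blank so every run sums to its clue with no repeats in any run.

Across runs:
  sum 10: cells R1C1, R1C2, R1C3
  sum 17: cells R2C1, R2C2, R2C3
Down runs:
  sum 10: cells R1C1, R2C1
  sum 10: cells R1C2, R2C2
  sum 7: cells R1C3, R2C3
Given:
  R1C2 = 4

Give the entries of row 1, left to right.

1 4 5

Given what's placed, R1C1 must be 1 to fit the 10 across and 10 down.
R1C3 = 10 − 5 = 5 completes the 10 across.
R2C1 = 10 − 1 = 9 completes the 10 down.
R2C2 = 10 − 4 = 6 completes the 10 down.
R2C3 = 17 − 15 = 2 completes the 17 across.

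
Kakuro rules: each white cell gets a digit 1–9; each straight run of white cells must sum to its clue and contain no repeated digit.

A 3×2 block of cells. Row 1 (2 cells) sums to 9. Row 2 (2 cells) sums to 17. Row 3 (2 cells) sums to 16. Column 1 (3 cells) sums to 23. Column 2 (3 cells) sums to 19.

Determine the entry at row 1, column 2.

17 in 2 cells must be {8,9}; 16 in 2 cells must be {7,9}; 23 in 3 cells must be {6,8,9}.
The 16 across and the 23 down share only 9, so (3,1) = 9.
(3,2) = 16 − 9 = 7 completes the 16 across.
Given what's placed, (2,1) must be 8 to fit the 17 across and 23 down.
(2,2) = 17 − 8 = 9 completes the 17 across.
(1,1) = 23 − 17 = 6 completes the 23 down.
(1,2) = 9 − 6 = 3 completes the 9 across.

3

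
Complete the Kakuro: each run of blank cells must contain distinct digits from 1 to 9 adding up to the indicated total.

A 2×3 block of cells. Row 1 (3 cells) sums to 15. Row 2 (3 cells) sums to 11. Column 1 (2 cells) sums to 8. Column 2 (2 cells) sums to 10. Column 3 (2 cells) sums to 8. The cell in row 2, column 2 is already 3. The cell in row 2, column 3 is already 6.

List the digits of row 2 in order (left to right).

2 3 6

(1,2) = 10 − 3 = 7 completes the 10 down.
(1,3) = 8 − 6 = 2 completes the 8 down.
(2,1) = 11 − 9 = 2 completes the 11 across.
(1,1) = 15 − 9 = 6 completes the 15 across.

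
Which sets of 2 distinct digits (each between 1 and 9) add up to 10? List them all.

2 distinct digits from 1–9 sum between 3 and 17.

{1,9}; {2,8}; {3,7}; {4,6}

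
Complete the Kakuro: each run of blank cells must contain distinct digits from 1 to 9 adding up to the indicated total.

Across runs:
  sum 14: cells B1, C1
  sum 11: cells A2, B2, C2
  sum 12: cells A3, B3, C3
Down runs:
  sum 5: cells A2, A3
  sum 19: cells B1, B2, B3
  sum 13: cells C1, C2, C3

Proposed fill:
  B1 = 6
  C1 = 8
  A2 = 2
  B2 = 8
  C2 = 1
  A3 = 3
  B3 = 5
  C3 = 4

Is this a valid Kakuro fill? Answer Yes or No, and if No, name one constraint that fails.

Across: 6+8=14; 2+8+1=11; 3+5+4=12. Down: 2+3=5; 6+8+5=19; 8+1+4=13. No digit repeats within any run.

Yes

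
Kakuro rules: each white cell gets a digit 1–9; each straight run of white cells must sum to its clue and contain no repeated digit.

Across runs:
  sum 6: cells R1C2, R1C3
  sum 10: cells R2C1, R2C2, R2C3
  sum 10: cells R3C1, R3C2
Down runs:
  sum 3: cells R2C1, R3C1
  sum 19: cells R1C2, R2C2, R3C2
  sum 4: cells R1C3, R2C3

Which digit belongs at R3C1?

2

3 in 2 cells must be {1,2}; 4 in 2 cells must be {1,3}.
The 6 across and the 4 down share only 1, so R1C3 = 1.
R2C3 = 4 − 1 = 3 completes the 4 down.
R1C2 = 6 − 1 = 5 completes the 6 across.
R2C2 = 6: the only remaining digit allowed by both the 10 across and the 19 down.
R3C2 = 19 − 11 = 8 completes the 19 down.
R2C1 = 10 − 9 = 1 completes the 10 across.
R3C1 = 10 − 8 = 2 completes the 10 across.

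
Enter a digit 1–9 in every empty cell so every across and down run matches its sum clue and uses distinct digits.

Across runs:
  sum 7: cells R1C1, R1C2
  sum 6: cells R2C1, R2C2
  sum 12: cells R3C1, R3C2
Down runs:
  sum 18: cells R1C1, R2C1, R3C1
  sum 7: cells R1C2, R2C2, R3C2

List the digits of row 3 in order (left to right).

8 4

7 in 3 cells must be {1,2,4}.
The 12 across and the 7 down share only 4, so R3C2 = 4.
R3C1 = 12 − 4 = 8 completes the 12 across.
Nothing is forced directly, so branch on R1C2, whose candidates are 1 or 2. If R1C2 = 2: then R1C1 would have to be in {5} for the 7 across but in {1,3,4,6,7,9} for the 18 down — contradiction. So R1C2 = 1.
R1C1 = 7 − 1 = 6 completes the 7 across.
R2C1 = 18 − 14 = 4 completes the 18 down.
R2C2 = 6 − 4 = 2 completes the 6 across.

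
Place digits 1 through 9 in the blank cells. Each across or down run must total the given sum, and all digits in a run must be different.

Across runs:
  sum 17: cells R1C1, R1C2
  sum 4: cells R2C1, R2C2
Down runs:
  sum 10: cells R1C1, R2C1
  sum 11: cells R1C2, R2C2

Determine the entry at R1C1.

17 in 2 cells must be {8,9}; 4 in 2 cells must be {1,3}.
The 4 across and the 11 down share only 3, so R2C2 = 3.
R1C2 = 11 − 3 = 8 completes the 11 down.
R2C1 = 4 − 3 = 1 completes the 4 across.
R1C1 = 17 − 8 = 9 completes the 17 across.

9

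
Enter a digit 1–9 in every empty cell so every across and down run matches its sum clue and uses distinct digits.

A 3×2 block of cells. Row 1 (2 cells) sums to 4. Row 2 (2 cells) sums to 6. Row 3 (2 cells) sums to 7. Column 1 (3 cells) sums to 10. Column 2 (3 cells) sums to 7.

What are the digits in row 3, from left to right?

5 2

4 in 2 cells must be {1,3}; 7 in 3 cells must be {1,2,4}.
The 4 across and the 7 down share only 1, so (1,2) = 1.
(1,1) = 4 − 1 = 3 completes the 4 across.
Nothing is forced directly, so branch on (2,2), whose candidates are 2 or 4. If (2,2) = 2: then (2,1) would have to be in {4} for the 6 across but in {1,2,5,6} for the 10 down — contradiction. So (2,2) = 4.
(2,1) = 6 − 4 = 2 completes the 6 across.
(3,1) = 10 − 5 = 5 completes the 10 down.
(3,2) = 7 − 5 = 2 completes the 7 across.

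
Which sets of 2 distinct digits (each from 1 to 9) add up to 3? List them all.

2 distinct digits from 1–9 sum between 3 and 17.
Only one set works: {1,2}.

{1,2}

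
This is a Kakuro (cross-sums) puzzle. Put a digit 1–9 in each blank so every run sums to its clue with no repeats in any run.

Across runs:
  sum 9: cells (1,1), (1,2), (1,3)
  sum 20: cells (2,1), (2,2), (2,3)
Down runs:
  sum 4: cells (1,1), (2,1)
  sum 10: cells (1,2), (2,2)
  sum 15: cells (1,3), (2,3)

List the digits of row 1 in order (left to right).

1 2 6

4 in 2 cells must be {1,3}.
The 9 across and the 15 down share only 6, so (1,3) = 6.
The 20 across and the 4 down share only 3, so (2,1) = 3.
(2,3) = 15 − 6 = 9 completes the 15 down.
(1,1) = 4 − 3 = 1 completes the 4 down.
(1,2) = 9 − 7 = 2 completes the 9 across.
(2,2) = 20 − 12 = 8 completes the 20 across.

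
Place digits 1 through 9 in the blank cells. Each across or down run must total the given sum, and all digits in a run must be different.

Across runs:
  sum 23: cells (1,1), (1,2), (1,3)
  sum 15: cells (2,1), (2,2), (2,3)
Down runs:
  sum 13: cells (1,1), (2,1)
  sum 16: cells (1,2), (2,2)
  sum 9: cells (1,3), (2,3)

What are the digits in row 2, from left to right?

5, 7, 3

23 in 3 cells must be {6,8,9}; 16 in 2 cells must be {7,9}.
The 23 across and the 16 down share only 9, so (1,2) = 9.
(2,2) = 16 − 9 = 7 completes the 16 down.
Nothing is forced directly, so branch on (2,1), whose candidates are 5 or 6. If (2,1) = 6: then (1,1) would have to be in {6,8} for the 23 across but in {7} for the 13 down — contradiction. So (2,1) = 5.
(1,1) = 13 − 5 = 8 completes the 13 down.
(1,3) = 23 − 17 = 6 completes the 23 across.
(2,3) = 15 − 12 = 3 completes the 15 across.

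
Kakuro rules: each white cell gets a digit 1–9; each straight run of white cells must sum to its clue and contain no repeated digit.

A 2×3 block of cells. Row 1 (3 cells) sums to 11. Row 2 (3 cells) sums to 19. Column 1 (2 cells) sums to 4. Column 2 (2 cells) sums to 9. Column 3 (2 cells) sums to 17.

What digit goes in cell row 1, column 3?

8

4 in 2 cells must be {1,3}; 17 in 2 cells must be {8,9}.
The 11 across and the 17 down share only 8, so (1,3) = 8.
The 19 across and the 4 down share only 3, so (2,1) = 3.
(2,2) = 7: the only remaining digit allowed by both the 19 across and the 9 down.
(2,3) = 19 − 10 = 9 completes the 19 across.
(1,1) = 4 − 3 = 1 completes the 4 down.
(1,2) = 11 − 9 = 2 completes the 11 across.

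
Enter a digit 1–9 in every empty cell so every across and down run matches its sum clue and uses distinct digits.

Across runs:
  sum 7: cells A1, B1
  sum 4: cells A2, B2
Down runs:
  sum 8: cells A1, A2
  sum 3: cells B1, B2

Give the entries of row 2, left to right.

3 1

4 in 2 cells must be {1,3}; 3 in 2 cells must be {1,2}.
The 4 across and the 3 down share only 1, so B2 = 1.
B1 = 3 − 1 = 2 completes the 3 down.
A2 = 4 − 1 = 3 completes the 4 across.
A1 = 7 − 2 = 5 completes the 7 across.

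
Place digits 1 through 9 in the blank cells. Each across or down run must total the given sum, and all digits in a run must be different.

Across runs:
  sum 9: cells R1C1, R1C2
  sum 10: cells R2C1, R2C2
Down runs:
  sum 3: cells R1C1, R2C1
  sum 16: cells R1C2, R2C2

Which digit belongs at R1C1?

2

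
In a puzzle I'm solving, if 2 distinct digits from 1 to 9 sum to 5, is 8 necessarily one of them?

No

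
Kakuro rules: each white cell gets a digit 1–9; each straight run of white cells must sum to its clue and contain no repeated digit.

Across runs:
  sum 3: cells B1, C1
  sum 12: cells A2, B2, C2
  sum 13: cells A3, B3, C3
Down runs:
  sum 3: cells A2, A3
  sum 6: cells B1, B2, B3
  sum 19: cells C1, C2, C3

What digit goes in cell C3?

8

3 in 2 cells must be {1,2}; 6 in 3 cells must be {1,2,3}.
Only 2 fits C1 under both its across sum 3 and down sum 19.
B1 = 3 − 2 = 1 completes the 3 across.
Nothing is forced directly, so branch on A2, whose candidates are 1 or 2. If A2 = 2: that forces B2 = 3, after which C2 would have to be in {7} for the 12 across but in {8,9} for the 19 down — contradiction. So A2 = 1.
A3 = 3 − 1 = 2 completes the 3 down.
B3 = 3: the only remaining digit allowed by both the 13 across and the 6 down.
C3 = 13 − 5 = 8 completes the 13 across.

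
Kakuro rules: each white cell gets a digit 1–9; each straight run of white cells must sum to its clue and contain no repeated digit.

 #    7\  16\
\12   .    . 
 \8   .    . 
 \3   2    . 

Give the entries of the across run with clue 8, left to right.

1 7

3 in 2 cells must be {1,2}; 7 in 3 cells must be {1,2,4}.
Given what's placed, R1C1 must be 4 to fit the 12 across and 7 down.
R1C2 = 12 − 4 = 8 completes the 12 across.
R2C1 = 7 − 6 = 1 completes the 7 down.
R2C2 = 8 − 1 = 7 completes the 8 across.
R3C2 = 3 − 2 = 1 completes the 3 across.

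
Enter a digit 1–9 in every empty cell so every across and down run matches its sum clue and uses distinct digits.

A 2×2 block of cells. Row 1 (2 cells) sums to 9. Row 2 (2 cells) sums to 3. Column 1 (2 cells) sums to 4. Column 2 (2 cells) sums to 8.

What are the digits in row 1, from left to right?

3 6

3 in 2 cells must be {1,2}; 4 in 2 cells must be {1,3}.
The 3 across and the 4 down share only 1, so (2,1) = 1.
(2,2) = 3 − 1 = 2 completes the 3 across.
(1,1) = 4 − 1 = 3 completes the 4 down.
(1,2) = 9 − 3 = 6 completes the 9 across.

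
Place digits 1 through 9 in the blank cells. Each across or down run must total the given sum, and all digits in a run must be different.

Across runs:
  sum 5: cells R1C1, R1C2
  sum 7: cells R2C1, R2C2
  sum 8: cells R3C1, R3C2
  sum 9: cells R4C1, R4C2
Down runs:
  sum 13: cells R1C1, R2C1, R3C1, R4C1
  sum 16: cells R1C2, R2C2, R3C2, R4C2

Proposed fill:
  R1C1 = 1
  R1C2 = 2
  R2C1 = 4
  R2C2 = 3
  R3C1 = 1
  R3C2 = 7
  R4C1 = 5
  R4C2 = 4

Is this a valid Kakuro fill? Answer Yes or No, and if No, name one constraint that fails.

No — the down run R1C1–R4C1 sums to 11, not 13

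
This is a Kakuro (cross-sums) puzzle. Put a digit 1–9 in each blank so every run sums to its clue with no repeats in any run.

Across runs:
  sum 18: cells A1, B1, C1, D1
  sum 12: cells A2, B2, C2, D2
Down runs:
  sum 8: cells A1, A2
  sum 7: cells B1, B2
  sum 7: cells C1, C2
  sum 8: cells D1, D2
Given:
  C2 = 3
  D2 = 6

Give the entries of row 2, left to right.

C1 = 7 − 3 = 4 completes the 7 down.
D1 = 8 − 6 = 2 completes the 8 down.
Nothing is forced directly, so branch on B1, whose candidates are 3 or 5. If B1 = 3: then A1 would have to be in {9} for the 18 across but in {1,2,3,5,6,7} for the 8 down — contradiction. So B1 = 5.
A1 = 18 − 11 = 7 completes the 18 across.
A2 = 8 − 7 = 1 completes the 8 down.
B2 = 12 − 10 = 2 completes the 12 across.

1, 2, 3, 6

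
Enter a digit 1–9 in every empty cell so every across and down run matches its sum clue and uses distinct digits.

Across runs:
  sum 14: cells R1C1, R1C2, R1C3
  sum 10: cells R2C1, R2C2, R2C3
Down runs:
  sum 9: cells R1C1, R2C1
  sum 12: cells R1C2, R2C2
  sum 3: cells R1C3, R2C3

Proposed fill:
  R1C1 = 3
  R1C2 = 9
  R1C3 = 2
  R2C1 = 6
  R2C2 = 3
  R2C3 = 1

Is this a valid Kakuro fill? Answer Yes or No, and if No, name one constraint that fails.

Across: 3+9+2=14; 6+3+1=10. Down: 3+6=9; 9+3=12; 2+1=3. No digit repeats within any run.

Yes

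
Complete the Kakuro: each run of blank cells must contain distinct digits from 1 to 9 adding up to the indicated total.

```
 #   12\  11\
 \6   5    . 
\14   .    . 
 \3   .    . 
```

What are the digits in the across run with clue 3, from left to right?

1 2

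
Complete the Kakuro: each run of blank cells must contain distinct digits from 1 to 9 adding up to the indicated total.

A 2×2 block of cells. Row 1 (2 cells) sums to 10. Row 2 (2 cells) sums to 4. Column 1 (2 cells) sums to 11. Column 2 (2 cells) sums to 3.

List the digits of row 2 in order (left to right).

3 1

4 in 2 cells must be {1,3}; 3 in 2 cells must be {1,2}.
The 4 across and the 11 down share only 3, so (2,1) = 3.
(2,2) = 4 − 3 = 1 completes the 4 across.
(1,1) = 11 − 3 = 8 completes the 11 down.
(1,2) = 10 − 8 = 2 completes the 10 across.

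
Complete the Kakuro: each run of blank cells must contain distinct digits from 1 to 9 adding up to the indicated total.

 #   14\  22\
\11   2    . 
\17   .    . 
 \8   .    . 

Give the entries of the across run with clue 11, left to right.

17 in 2 cells must be {8,9}.
R1C2 = 11 − 2 = 9 completes the 11 across.
Given what's placed, R2C2 must be 8 to fit the 17 across and 22 down.
R3C2 = 22 − 17 = 5 completes the 22 down.
R2C1 = 17 − 8 = 9 completes the 17 across.
R3C1 = 8 − 5 = 3 completes the 8 across.

2 9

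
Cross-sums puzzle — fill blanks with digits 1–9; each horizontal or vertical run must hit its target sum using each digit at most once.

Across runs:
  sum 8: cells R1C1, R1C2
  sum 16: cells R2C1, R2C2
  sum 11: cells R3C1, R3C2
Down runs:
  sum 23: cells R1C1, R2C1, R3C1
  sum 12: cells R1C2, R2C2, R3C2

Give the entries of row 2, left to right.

16 in 2 cells must be {7,9}; 23 in 3 cells must be {6,8,9}.
The 8 across and the 23 down share only 6, so R1C1 = 6.
R1C2 = 8 − 6 = 2 completes the 8 across.
Given what's placed, R2C1 must be 9 to fit the 16 across and 23 down.
R2C2 = 16 − 9 = 7 completes the 16 across.
R3C1 = 23 − 15 = 8 completes the 23 down.
R3C2 = 11 − 8 = 3 completes the 11 across.

9, 7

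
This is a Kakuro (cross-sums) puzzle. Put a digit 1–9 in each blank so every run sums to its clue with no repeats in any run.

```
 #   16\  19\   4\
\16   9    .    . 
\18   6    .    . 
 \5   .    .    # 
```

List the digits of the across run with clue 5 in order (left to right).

4 in 2 cells must be {1,3}.
R2C3 = 3: the only remaining digit allowed by both the 18 across and the 4 down.
R3C1 = 16 − 15 = 1 completes the 16 down.
R3C2 = 5 − 1 = 4 completes the 5 across.
R1C2 = 6: the only remaining digit allowed by both the 16 across and the 19 down.
R1C3 = 16 − 15 = 1 completes the 16 across.
R2C2 = 18 − 9 = 9 completes the 18 across.

1 4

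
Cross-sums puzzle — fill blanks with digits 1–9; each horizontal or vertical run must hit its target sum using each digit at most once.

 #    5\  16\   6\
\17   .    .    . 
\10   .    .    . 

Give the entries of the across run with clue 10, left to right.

16 in 2 cells must be {7,9}.
The 10 across and the 16 down share only 7, so R2C2 = 7.
R1C2 = 16 − 7 = 9 completes the 16 down.
Nothing is forced directly, so branch on R2C1, whose candidates are 1 or 2. If R2C1 = 1: then R1C1 would have to be in {1,2,3,5,6,7} for the 17 across but in {4} for the 5 down — contradiction. So R2C1 = 2.
R1C1 = 5 − 2 = 3 completes the 5 down.
R1C3 = 17 − 12 = 5 completes the 17 across.
R2C3 = 10 − 9 = 1 completes the 10 across.

2, 7, 1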